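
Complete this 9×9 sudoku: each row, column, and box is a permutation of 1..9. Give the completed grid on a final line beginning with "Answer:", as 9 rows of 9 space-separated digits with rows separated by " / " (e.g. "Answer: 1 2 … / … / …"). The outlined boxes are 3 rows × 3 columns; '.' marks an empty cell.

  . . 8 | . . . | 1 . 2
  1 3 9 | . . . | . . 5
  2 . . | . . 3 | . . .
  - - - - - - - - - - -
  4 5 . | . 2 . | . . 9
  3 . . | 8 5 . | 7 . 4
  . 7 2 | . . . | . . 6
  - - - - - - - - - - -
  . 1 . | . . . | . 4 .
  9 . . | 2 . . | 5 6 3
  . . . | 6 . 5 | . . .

Step 1. [r1c8∈{3,7,9}] across row 1, 3 lands solely at r1c8, so r1c8=3.
Step 2. [r7c7∈{2,8,9}] row 7 places 2 nowhere but r7c7. So r7c7=2.
Step 3. [r6c1∈{8}] r6c1 is down to just 8, so r6c1=8.
Step 4. [r9c1∈{7}] r9c1 has the single candidate 7. So r9c1=7.
Step 5. [r3c3∈{4,5,6,7}] 7 has one home in col 3: r3c3. So r3c3=7.
Step 6. [r3c9∈{8}] only 8 remains possible at r3c9, so r3c9=8.
Step 7. [r8c3∈{4}] r8c3's peers cover all but 4. So r8c3=4.
Step 8. [r9c5∈{1,3,4,8,9}] across row 9, 4 lands solely at r9c5, so r9c5=4.
Step 9. [r3c8∈{9}] only 9 remains possible at r3c8. So r3c8=9.
Step 10. [r2c6∈{2,4,6,7,8}] across row 2, 2 lands solely at r2c6 ⇒ r2c6=2.
Step 11. [r2c5∈{6,7,8}] 8 has one home in row 2: r2c5. So r2c5=8.
Step 12. [r3c4∈{1,4,5}] across row 3, 5 lands solely at r3c4 ⇒ r3c4=5.
Step 13. [r7c9∈{7}] r7c9's peers cover all but 7. So r7c9=7.
Step 14. [r6c7∈{3}] only 3 remains possible at r6c7 ⇒ r6c7=3.
Step 15. [r4c4∈{1,3,7}] in row 4, 3 fits only at r4c4. So r4c4=3.
Step 16. [r6c4∈{1,4,9}] col 4 places 1 nowhere but r6c4, so r6c4=1.
Step 17. [r6c5∈{9}] r6c5 has the single candidate 9, so r6c5=9.
Step 18. [r5c6∈{6}] r5c6 has the single candidate 6, so r5c6=6.
Step 19. [r8c6∈{1,7,8}] 1 has one home in col 6: r8c6 ⇒ r8c6=1.
Step 20. [r7c3∈{3,5,6}] 5 has one home in col 3: r7c3, so r7c3=5.
Step 21. [r5c3∈{1}] r5c3 has the single candidate 1. So r5c3=1.
Step 22. [r7c4∈{9}] only 9 remains possible at r7c4, so r7c4=9.
Step 23. [r4c7∈{8}] r4c7 has the single candidate 8 ⇒ r4c7=8.
Step 24. [r1c6∈{4,7,9}] row 1 places 9 nowhere but r1c6. So r1c6=9.
Step 25. [r9c8∈{1,8}] in col 8, 8 fits only at r9c8, so r9c8=8.
Step 26. [r2c7∈{4,6}] across row 2, 6 lands solely at r2c7, so r2c7=6.
Step 27. [r2c4∈{4,7}] 4 has one home in row 2: r2c4, so r2c4=4.
Step 28. [r1c2∈{4,6}] in row 1, 4 fits only at r1c2 ⇒ r1c2=4.
Step 29. [r3c2∈{6}] r3c2's peers cover all but 6. So r3c2=6.
Step 30. [r1c5∈{6,7}] r1c5 is the only open cell in row 1 admitting 6. So r1c5=6.
Step 31. [r9c2∈{2}] r9c2's peers cover all but 2. So r9c2=2.
Step 32. [r1c1∈{5}] nothing but 5 survives at r1c1, so r1c1=5.
Step 33. [r8c2∈{8}] r8c2 is down to just 8 ⇒ r8c2=8.
Step 34. [r5c2∈{9}] r5c2 has the single candidate 9, so r5c2=9.
Step 35. [r9c3∈{3}] r9c3 is down to just 3 ⇒ r9c3=3.
Step 36. [r1c4∈{7}] only 7 remains possible at r1c4, so r1c4=7.
Step 37. [r6c8∈{5}] r6c8 has the single candidate 5. So r6c8=5.
Step 38. [r4c6∈{7}] only 7 remains possible at r4c6. So r4c6=7.
Step 39. [r7c5∈{3}] r7c5's peers cover all but 3, so r7c5=3.
Step 40. [r9c9∈{1}] r9c9 is down to just 1, so r9c9=1.
Step 41. [r3c5∈{1}] nothing but 1 survives at r3c5 ⇒ r3c5=1.
Step 42. [r4c8∈{1}] only 1 remains possible at r4c8, so r4c8=1.
Step 43. [r9c7∈{9}] r9c7 is down to just 9. So r9c7=9.
Step 44. [r3c7∈{4}] r3c7's peers cover all but 4, so r3c7=4.
Step 45. [r5c8∈{2}] r5c8 is down to just 2. So r5c8=2.
Step 46. [r7c1∈{6}] r7c1's peers cover all but 6. So r7c1=6.
Step 47. [r8c5∈{7}] r8c5's peers cover all but 7. So r8c5=7.
Step 48. [r4c3∈{6}] r4c3 has the single candidate 6 ⇒ r4c3=6.
Step 49. [r2c8∈{7}] r2c8 has the single candidate 7 ⇒ r2c8=7.
Step 50. [r6c6∈{4}] r6c6 has the single candidate 4 ⇒ r6c6=4.
Step 51. [r7c6∈{8}] r7c6 has the single candidate 8 ⇒ r7c6=8.

Answer: 5 4 8 7 6 9 1 3 2 / 1 3 9 4 8 2 6 7 5 / 2 6 7 5 1 3 4 9 8 / 4 5 6 3 2 7 8 1 9 / 3 9 1 8 5 6 7 2 4 / 8 7 2 1 9 4 3 5 6 / 6 1 5 9 3 8 2 4 7 / 9 8 4 2 7 1 5 6 3 / 7 2 3 6 4 5 9 8 1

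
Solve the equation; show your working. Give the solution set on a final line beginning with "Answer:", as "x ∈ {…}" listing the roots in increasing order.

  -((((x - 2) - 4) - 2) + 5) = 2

Step 1. [-((((x - 2) - 4) - 2) + 5) = 2] leading − — multiply by −1, so neg: (((x - 2) - 4) - 2) + 5 = -2.
Step 2. [(((x - 2) - 4) - 2) + 5 = -2] the outer +5 inverts by subtracting 5 ⇒ sub: ((x - 2) - 4) - 2 = -7.
Step 3. [((x - 2) - 4) - 2 = -7] add 2: x sits inside (… - 2) ⇒ sub: (x - 2) - 4 = -5.
Step 4. [(x - 2) - 4 = -5] 4 comes off first (add 4). So sub: x - 2 = -1.
Step 5. [x - 2 = -1] the outer -2 inverts by adding 2, so sub: x = 1.

Answer: x ∈ {1}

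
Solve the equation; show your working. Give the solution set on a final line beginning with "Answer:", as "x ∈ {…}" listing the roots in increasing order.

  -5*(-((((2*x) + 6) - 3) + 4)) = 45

Step 1. [-5*(-((((2*x) + 6) - 3) + 4)) = 45] divide by the outer -5, so div: -((((2*x) + 6) - 3) + 4) = -9.
Step 2. [-((((2*x) + 6) - 3) + 4) = -9] flip signs both sides. So neg: (((2*x) + 6) - 3) + 4 = 9.
Step 3. [(((2*x) + 6) - 3) + 4 = 9] subtract 4: x sits inside (… + 4) ⇒ sub: ((2*x) + 6) - 3 = 5.
Step 4. [((2*x) + 6) - 3 = 5] add 3: x sits inside (… - 3) ⇒ sub: (2*x) + 6 = 8.
Step 5. [(2*x) + 6 = 8] subtract 6: x sits inside (… + 6) ⇒ sub: 2*x = 2.
Step 6. [2*x = 2] 2·(inner) — divide through by 2 ⇒ div: x = 1.

Answer: x ∈ {1}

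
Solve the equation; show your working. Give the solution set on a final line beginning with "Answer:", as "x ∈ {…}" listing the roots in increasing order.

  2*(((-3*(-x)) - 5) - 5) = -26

Step 1. [2*(((-3*(-x)) - 5) - 5) = -26] 2·(inner) — divide through by 2, so div: ((-3*(-x)) - 5) - 5 = -13.
Step 2. [((-3*(-x)) - 5) - 5 = -13] peel the -5: add 5 from each side ⇒ sub: (-3*(-x)) - 5 = -8.
Step 3. [(-3*(-x)) - 5 = -8] -5 is outermost — add 5 both sides ⇒ sub: -3*(-x) = -3.
Step 4. [-3*(-x) = -3] LHS = -3·(…); ÷-3 both sides. So div: -x = 1.
Step 5. [-x = 1] flip signs both sides, so neg: x = -1.

Answer: x ∈ {-1}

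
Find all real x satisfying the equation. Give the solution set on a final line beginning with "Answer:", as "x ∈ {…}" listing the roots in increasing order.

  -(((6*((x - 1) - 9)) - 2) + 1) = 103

Step 1. [-(((6*((x - 1) - 9)) - 2) + 1) = 103] flip signs both sides, so neg: ((6*((x - 1) - 9)) - 2) + 1 = -103.
Step 2. [((6*((x - 1) - 9)) - 2) + 1 = -103] peel the +1: subtract 1 from each side ⇒ sub: (6*((x - 1) - 9)) - 2 = -104.
Step 3. [(6*((x - 1) - 9)) - 2 = -104] add 2: x sits inside (… - 2), so sub: 6*((x - 1) - 9) = -102.
Step 4. [6*((x - 1) - 9) = -102] 6·(inner) — divide through by 6. So div: (x - 1) - 9 = -17.
Step 5. [(x - 1) - 9 = -17] peel the -9: add 9 from each side, so sub: x - 1 = -8.
Step 6. [x - 1 = -8] the outer -1 inverts by adding 1 ⇒ sub: x = -7.

Answer: x ∈ {-7}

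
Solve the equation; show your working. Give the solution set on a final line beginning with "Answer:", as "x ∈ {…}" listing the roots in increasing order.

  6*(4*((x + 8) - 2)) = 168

Step 1. [6*(4*((x + 8) - 2)) = 168] leading coefficient 6: divide by 6, so div: 4*((x + 8) - 2) = 28.
Step 2. [4*((x + 8) - 2) = 28] divide by the outer 4. So div: (x + 8) - 2 = 7.
Step 3. [(x + 8) - 2 = 7] peel the -2: add 2 from each side ⇒ sub: x + 8 = 9.
Step 4. [x + 8 = 9] peel the +8: subtract 8 from each side, so sub: x = 1.

Answer: x ∈ {1}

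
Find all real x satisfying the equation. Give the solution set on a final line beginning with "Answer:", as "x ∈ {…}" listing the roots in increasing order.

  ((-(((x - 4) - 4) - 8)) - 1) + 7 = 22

Step 1. [((-(((x - 4) - 4) - 8)) - 1) + 7 = 22] the outer +7 inverts by subtracting 7, so sub: (-(((x - 4) - 4) - 8)) - 1 = 15.
Step 2. [(-(((x - 4) - 4) - 8)) - 1 = 15] -1 is outermost — add 1 both sides ⇒ sub: -(((x - 4) - 4) - 8) = 16.
Step 3. [-(((x - 4) - 4) - 8) = 16] flip signs both sides ⇒ neg: ((x - 4) - 4) - 8 = -16.
Step 4. [((x - 4) - 4) - 8 = -16] the outer -8 inverts by adding 8, so sub: (x - 4) - 4 = -8.
Step 5. [(x - 4) - 4 = -8] 4 comes off first (add 4). So sub: x - 4 = -4.
Step 6. [x - 4 = -4] -4 is outermost — add 4 both sides. So sub: x = 0.

Answer: x ∈ {0}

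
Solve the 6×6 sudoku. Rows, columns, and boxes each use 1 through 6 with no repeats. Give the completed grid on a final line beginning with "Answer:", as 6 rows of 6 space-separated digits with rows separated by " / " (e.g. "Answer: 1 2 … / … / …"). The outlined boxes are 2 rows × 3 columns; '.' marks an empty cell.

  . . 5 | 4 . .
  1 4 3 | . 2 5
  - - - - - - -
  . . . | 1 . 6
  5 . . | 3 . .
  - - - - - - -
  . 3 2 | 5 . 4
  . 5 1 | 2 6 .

Step 1. [r3c2∈{2}] r3c2 has the single candidate 2 ⇒ r3c2=2.
Step 2. [r3c3∈{4}] r3c3's peers cover all but 4, so r3c3=4.
Step 3. [r1c2∈{6}] r1c2 is down to just 6. So r1c2=6.
Step 4. [r1c5∈{1,3}] across col 5, 3 lands solely at r1c5. So r1c5=3.
Step 5. [r4c2∈{1}] r4c2 has the single candidate 1 ⇒ r4c2=1.
Step 6. [r4c5∈{4}] only 4 remains possible at r4c5 ⇒ r4c5=4.
Step 7. [r5c1∈{6}] nothing but 6 survives at r5c1. So r5c1=6.
Step 8. [r5c5∈{1}] r5c5 is down to just 1. So r5c5=1.
Step 9. [r3c5∈{5}] only 5 remains possible at r3c5, so r3c5=5.
Step 10. [r3c1∈{3}] r3c1 is down to just 3 ⇒ r3c1=3.
Step 11. [r4c6∈{2}] nothing but 2 survives at r4c6, so r4c6=2.
Step 12. [r6c6∈{3}] only 3 remains possible at r6c6. So r6c6=3.
Step 13. [r1c6∈{1}] r1c6 is down to just 1 ⇒ r1c6=1.
Step 14. [r4c3∈{6}] nothing but 6 survives at r4c3 ⇒ r4c3=6.
Step 15. [r1c1∈{2}] r1c1 has the single candidate 2. So r1c1=2.
Step 16. [r6c1∈{4}] only 4 remains possible at r6c1 ⇒ r6c1=4.
Step 17. [r2c4∈{6}] only 6 remains possible at r2c4, so r2c4=6.

Answer: 2 6 5 4 3 1 / 1 4 3 6 2 5 / 3 2 4 1 5 6 / 5 1 6 3 4 2 / 6 3 2 5 1 4 / 4 5 1 2 6 3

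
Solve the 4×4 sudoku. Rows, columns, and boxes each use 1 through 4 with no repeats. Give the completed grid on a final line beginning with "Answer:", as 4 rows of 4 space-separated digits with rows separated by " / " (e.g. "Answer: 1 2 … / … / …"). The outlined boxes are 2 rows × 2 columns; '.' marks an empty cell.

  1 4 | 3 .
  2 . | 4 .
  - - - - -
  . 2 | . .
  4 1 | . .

Step 1. [r3c4∈{1,3,4}] r3c4 is the only open cell in row 3 admitting 4, so r3c4=4.
Step 2. [r1c4∈{2}] nothing but 2 survives at r1c4. So r1c4=2.
Step 3. [r3c3∈{1}] r3c3 is down to just 1 ⇒ r3c3=1.
Step 4. [r2c4∈{1}] r2c4 is down to just 1, so r2c4=1.
Step 5. [r4c3∈{2}] r4c3 is down to just 2, so r4c3=2.
Step 6. [r4c4∈{3}] only 3 remains possible at r4c4, so r4c4=3.
Step 7. [r3c1∈{3}] r3c1 has the single candidate 3, so r3c1=3.
Step 8. [r2c2∈{3}] r2c2 is down to just 3, so r2c2=3.

Answer: 1 4 3 2 / 2 3 4 1 / 3 2 1 4 / 4 1 2 3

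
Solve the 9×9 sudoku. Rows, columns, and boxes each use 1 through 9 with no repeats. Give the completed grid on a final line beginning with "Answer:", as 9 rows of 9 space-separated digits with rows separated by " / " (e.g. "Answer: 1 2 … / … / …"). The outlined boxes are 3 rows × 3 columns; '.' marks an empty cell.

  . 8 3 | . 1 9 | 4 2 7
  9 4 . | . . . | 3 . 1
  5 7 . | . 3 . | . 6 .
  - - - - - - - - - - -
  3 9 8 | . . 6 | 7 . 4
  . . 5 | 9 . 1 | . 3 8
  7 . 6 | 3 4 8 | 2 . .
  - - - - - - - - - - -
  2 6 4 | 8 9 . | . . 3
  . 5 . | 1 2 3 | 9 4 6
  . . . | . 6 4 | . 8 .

Step 1. [r2c8∈{5}] r2c8's peers cover all but 5 ⇒ r2c8=5.
Step 2. [r3c6∈{2}] r3c6 has the single candidate 2, so r3c6=2.
Step 3. [r2c6∈{7}] r2c6 is down to just 7. So r2c6=7.
Step 4. [r9c1∈{1}] r9c1's peers cover all but 1. So r9c1=1.
Step 5. [r9c7∈{5}] r9c7 is down to just 5. So r9c7=5.
Step 6. [r1c4∈{5,6}] 5 has one home in row 1: r1c4, so r1c4=5.
Step 7. [r4c8∈{1}] only 1 remains possible at r4c8 ⇒ r4c8=1.
Step 8. [r6c8∈{9}] r6c8's peers cover all but 9 ⇒ r6c8=9.
Step 9. [r8c3∈{7}] r8c3 has the single candidate 7, so r8c3=7.
Step 10. [r8c1∈{8}] only 8 remains possible at r8c1, so r8c1=8.
Step 11. [r1c1∈{6}] only 6 remains possible at r1c1, so r1c1=6.
Step 12. [r7c7∈{1}] r7c7 has the single candidate 1, so r7c7=1.
Step 13. [r5c1∈{4}] only 4 remains possible at r5c1. So r5c1=4.
Step 14. [r9c3∈{9}] nothing but 9 survives at r9c3, so r9c3=9.
Step 15. [r9c4∈{7}] r9c4's peers cover all but 7. So r9c4=7.
Step 16. [r3c9∈{9}] r3c9 is down to just 9. So r3c9=9.
Step 17. [r5c5∈{7}] r5c5 has the single candidate 7 ⇒ r5c5=7.
Step 18. [r5c2∈{2}] nothing but 2 survives at r5c2, so r5c2=2.
Step 19. [r9c2∈{3}] nothing but 3 survives at r9c2 ⇒ r9c2=3.
Step 20. [r5c7∈{6}] r5c7 has the single candidate 6 ⇒ r5c7=6.
Step 21. [r7c8∈{7}] r7c8's peers cover all but 7. So r7c8=7.
Step 22. [r7c6∈{5}] r7c6's peers cover all but 5, so r7c6=5.
Step 23. [r3c3∈{1}] r3c3 has the single candidate 1, so r3c3=1.
Step 24. [r4c5∈{5}] r4c5 has the single candidate 5 ⇒ r4c5=5.
Step 25. [r2c5∈{8}] only 8 remains possible at r2c5. So r2c5=8.
Step 26. [r6c9∈{5}] nothing but 5 survives at r6c9. So r6c9=5.
Step 27. [r4c4∈{2}] only 2 remains possible at r4c4 ⇒ r4c4=2.
Step 28. [r2c3∈{2}] nothing but 2 survives at r2c3. So r2c3=2.
Step 29. [r6c2∈{1}] only 1 remains possible at r6c2 ⇒ r6c2=1.
Step 30. [r9c9∈{2}] nothing but 2 survives at r9c9. So r9c9=2.
Step 31. [r3c4∈{4}] r3c4's peers cover all but 4. So r3c4=4.
Step 32. [r2c4∈{6}] only 6 remains possible at r2c4 ⇒ r2c4=6.
Step 33. [r3c7∈{8}] nothing but 8 survives at r3c7. So r3c7=8.

Answer: 6 8 3 5 1 9 4 2 7 / 9 4 2 6 8 7 3 5 1 / 5 7 1 4 3 2 8 6 9 / 3 9 8 2 5 6 7 1 4 / 4 2 5 9 7 1 6 3 8 / 7 1 6 3 4 8 2 9 5 / 2 6 4 8 9 5 1 7 3 / 8 5 7 1 2 3 9 4 6 / 1 3 9 7 6 4 5 8 2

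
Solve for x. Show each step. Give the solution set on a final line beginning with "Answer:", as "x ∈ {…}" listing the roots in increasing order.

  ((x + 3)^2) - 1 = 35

Step 1. [((x + 3)^2) - 1 = 35] -1 is outermost — add 1 both sides, so sub: (x + 3)^2 = 36.
Step 2. [(x + 3)^2 = 36] LHS squared, RHS 36 ≥ 0: apply √ (±), so sqrt: x + 3 = 6 or -6.
Step 3. [x + 3 = 6 or -6] +3 is outermost — subtract 3 both sides ⇒ sub: x = 3 or -9.

Answer: x ∈ {-9, 3}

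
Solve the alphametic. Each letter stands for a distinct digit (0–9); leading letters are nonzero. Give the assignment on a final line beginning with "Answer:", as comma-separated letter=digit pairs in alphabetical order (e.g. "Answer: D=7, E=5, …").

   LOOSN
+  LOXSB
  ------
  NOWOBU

Step 1. [col 1: N + B ≡ U (mod 10)] several values work for B in column 1 (N + B ≡ U (mod 10), carry-in 0); try B=2. So B=2.
Step 2. [col 1: N + B ≡ U (mod 10)] column 1 (N + B ≡ U (mod 10), carry-in 0) doesn't pin N yet; pick N=1 and continue. So N=1.
Step 3. [col 1: N + B ≡ U (mod 10)] in column 1 we have N+B≡U with carry-in 0; given N=1, B=2 and digits 1,2 already taken and all letters distinct, that pins U to 3. So U=3.
Step 4. [col 2: S + S ≡ B (mod 10)] from column 2 (B=2, carry-in 0, digits 1,2,3 already taken and all letters distinct): S must equal 6, so S=6.
Step 5. [col 3: O + X ≡ O (mod 10)] column 3 reads O+X+carry(1)=O with nothing yet; with digits 1,2,3,6 already taken and all letters distinct, the only value for X is 9, so X=9.
Step 6. [col 3: O + X ≡ O (mod 10)] O=7 is one option consistent with column 3 (O + X ≡ O (mod 10), carry-in 1) — take it, so O=7.
Step 7. [col 4: O + O ≡ W (mod 10)] column 4: given O=7, carry-in 1, and digits 1,2,3,6,7,9 already taken and all letters distinct, O+O≡W (mod 10) forces W=5, so W=5.
Step 8. [col 5: L + L ≡ O (mod 10)] from column 5 (O=7, carry-in 1, digits 1,2,3,5,6,7,9 already taken and all letters distinct): L must equal 8, so L=8.

Answer: B=2, L=8, N=1, O=7, S=6, U=3, W=5, X=9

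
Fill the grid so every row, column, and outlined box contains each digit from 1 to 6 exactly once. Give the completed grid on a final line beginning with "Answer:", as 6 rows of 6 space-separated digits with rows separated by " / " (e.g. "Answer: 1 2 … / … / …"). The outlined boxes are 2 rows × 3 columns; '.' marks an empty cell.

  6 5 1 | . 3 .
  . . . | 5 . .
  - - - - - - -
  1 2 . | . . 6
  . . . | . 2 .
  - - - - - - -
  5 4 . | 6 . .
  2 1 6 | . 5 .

Step 1. [r3c5∈{4}] r3c5's peers cover all but 4, so r3c5=4.
Step 2. [r3c4∈{3}] r3c4 is down to just 3, so r3c4=3.
Step 3. [r5c6∈{1,2,3}] in row 5, 2 fits only at r5c6. So r5c6=2.
Step 4. [r2c2∈{3}] only 3 remains possible at r2c2, so r2c2=3.
Step 5. [r1c6∈{4}] r1c6 has the single candidate 4. So r1c6=4.
Step 6. [r4c6∈{1,5}] 5 has one home in col 6: r4c6 ⇒ r4c6=5.
Step 7. [r4c1∈{3,4}] in col 1, 3 fits only at r4c1. So r4c1=3.
Step 8. [r2c5∈{1,6}] row 2 places 6 nowhere but r2c5, so r2c5=6.
Step 9. [r4c3∈{4}] r4c3 is down to just 4 ⇒ r4c3=4.
Step 10. [r2c3∈{2}] r2c3 has the single candidate 2, so r2c3=2.
Step 11. [r4c2∈{6}] nothing but 6 survives at r4c2. So r4c2=6.
Step 12. [r5c3∈{3}] r5c3's peers cover all but 3 ⇒ r5c3=3.
Step 13. [r2c1∈{4}] r2c1 is down to just 4, so r2c1=4.
Step 14. [r5c5∈{1}] nothing but 1 survives at r5c5. So r5c5=1.
Step 15. [r6c6∈{3}] only 3 remains possible at r6c6, so r6c6=3.
Step 16. [r4c4∈{1}] nothing but 1 survives at r4c4, so r4c4=1.
Step 17. [r6c4∈{4}] only 4 remains possible at r6c4. So r6c4=4.
Step 18. [r1c4∈{2}] only 2 remains possible at r1c4, so r1c4=2.
Step 19. [r3c3∈{5}] nothing but 5 survives at r3c3 ⇒ r3c3=5.
Step 20. [r2c6∈{1}] r2c6's peers cover all but 1. So r2c6=1.

Answer: 6 5 1 2 3 4 / 4 3 2 5 6 1 / 1 2 5 3 4 6 / 3 6 4 1 2 5 / 5 4 3 6 1 2 / 2 1 6 4 5 3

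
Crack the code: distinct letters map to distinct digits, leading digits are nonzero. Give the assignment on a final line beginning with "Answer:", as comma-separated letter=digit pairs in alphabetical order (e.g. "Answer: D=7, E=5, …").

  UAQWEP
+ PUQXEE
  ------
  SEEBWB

Step 1. [col 1: P + E ≡ B (mod 10)] column 1 (P + E ≡ B (mod 10), carry-in 0) doesn't pin E yet; pick E=2 and continue ⇒ E=2.
Step 2. [col 1: P + E ≡ B (mod 10)] several values work for P in column 1 (P + E ≡ B (mod 10), carry-in 0); try P=7, so P=7.
Step 3. [col 1: P + E ≡ B (mod 10)] from column 1 (P=7, E=2, carry-in 0, digits 2,7 already taken and all letters distinct): B must equal 9 ⇒ B=9.
Step 4. [col 2: E + E ≡ W (mod 10)] column 2: given E=2, carry-in 0, and digits 2,7,9 already taken and all letters distinct, E+E≡W (mod 10) forces W=4 ⇒ W=4.
Step 5. [col 3: W + X ≡ B (mod 10)] from column 3 (W=4, B=9, carry-in 0, digits 2,4,7,9 already taken and all letters distinct): X must equal 5, so X=5.
Step 6. [col 4: Q + Q ≡ E (mod 10)] Q=6 is one option consistent with column 4 (Q + Q ≡ E (mod 10), carry-in 0) — take it, so Q=6.
Step 7. [col 5: A + U ≡ E (mod 10)] U=1 is one option consistent with column 5 (A + U ≡ E (mod 10), carry-in 1) — take it ⇒ U=1.
Step 8. [col 5: A + U ≡ E (mod 10)] column 5: given U=1, E=2, carry-in 1, and digits 1,2,4,5,6,7,9 already taken and all letters distinct, A+U≡E (mod 10) forces A=0, so A=0.
Step 9. [col 6: U + P ≡ S (mod 10)] in column 6 we have U+P≡S with carry-in 0; given U=1, P=7 and digits 0,1,2,4,5,6,7,9 already taken and all letters distinct, that pins S to 8, so S=8.

Answer: A=0, B=9, E=2, P=7, Q=6, S=8, U=1, W=4, X=5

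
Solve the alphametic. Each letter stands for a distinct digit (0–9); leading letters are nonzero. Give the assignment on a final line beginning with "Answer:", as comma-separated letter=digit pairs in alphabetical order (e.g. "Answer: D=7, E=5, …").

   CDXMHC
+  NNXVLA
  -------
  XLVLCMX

Step 1. [col 1: C + A ≡ X (mod 10)] no forcing yet in column 1 (carry-in 0); A=4 is free and consistent — try it, so A=4.
Step 2. [col 1: C + A ≡ X (mod 10)] no forcing yet in column 1 (carry-in 0); C=7 is free and consistent — try it. So C=7.
Step 3. [col 1: C + A ≡ X (mod 10)] in column 1 we have C+A≡X with carry-in 0; given C=7, A=4 and digits 4,7 already taken and all letters distinct, that pins X to 1. So X=1.
Step 4. [col 2: H + L ≡ M (mod 10)] no forcing yet in column 2 (carry-in 1); L=3 is free and consistent — try it. So L=3.
Step 5. [col 2: H + L ≡ M (mod 10)] several values work for H in column 2 (H + L ≡ M (mod 10), carry-in 1); try H=5 ⇒ H=5.
Step 6. [col 2: H + L ≡ M (mod 10)] from column 2 (H=5, L=3, carry-in 1, digits 1,3,4,5,7 already taken and all letters distinct): M must equal 9 ⇒ M=9.
Step 7. [col 3: M + V ≡ C (mod 10)] column 3 reads M+V+carry(0)=C with M=9, C=7; with digits 1,3,4,5,7,9 already taken and all letters distinct, the only value for V is 8. So V=8.
Step 8. [col 5: D + N ≡ V (mod 10)] several values work for N in column 5 (D + N ≡ V (mod 10), carry-in 0); try N=6, so N=6.
Step 9. [col 5: D + N ≡ V (mod 10)] from column 5 (N=6, V=8, carry-in 0, digits 1,3,4,5,6,7,8,9 already taken and all letters distinct): D must equal 2 ⇒ D=2.

Answer: A=4, C=7, D=2, H=5, L=3, M=9, N=6, V=8, X=1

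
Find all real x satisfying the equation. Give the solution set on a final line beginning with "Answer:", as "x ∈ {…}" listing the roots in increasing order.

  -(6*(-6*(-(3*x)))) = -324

Step 1. [-(6*(-6*(-(3*x)))) = -324] flip signs both sides, so neg: 6*(-6*(-(3*x))) = 324.
Step 2. [6*(-6*(-(3*x))) = 324] divide by the outer 6, so div: -6*(-(3*x)) = 54.
Step 3. [-6*(-(3*x)) = 54] -6 out front; divide by -6 ⇒ div: -(3*x) = -9.
Step 4. [-(3*x) = -9] LHS negated; negate both sides, so neg: 3*x = 9.
Step 5. [3*x = 9] leading coefficient 3: divide by 3. So div: x = 3.

Answer: x ∈ {3}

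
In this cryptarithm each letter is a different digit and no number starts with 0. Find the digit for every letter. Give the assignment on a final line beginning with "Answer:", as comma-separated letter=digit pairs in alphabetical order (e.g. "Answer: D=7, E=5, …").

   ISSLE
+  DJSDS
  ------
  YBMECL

Step 1. [col 1: E + S ≡ L (mod 10)] L=2 is one option consistent with column 1 (E + S ≡ L (mod 10), carry-in 0) — take it. So L=2.
Step 2. [col 1: E + S ≡ L (mod 10)] E=8 is one option consistent with column 1 (E + S ≡ L (mod 10), carry-in 0) — take it ⇒ E=8.
Step 3. [Y] Y is the leading digit of a 6-digit sum of two 5-digit numbers; the final carry is exactly 1, so Y=1.
Step 4. [col 1: E + S ≡ L (mod 10)] in column 1 we have E+S≡L with carry-in 0; given E=8, L=2 and digits 1,2,8 already taken and all letters distinct, that pins S to 4 ⇒ S=4.
Step 5. [col 2: L + D ≡ C (mod 10)] column 2 (L + D ≡ C (mod 10), carry-in 1) doesn't pin D yet; pick D=3 and continue, so D=3.
Step 6. [col 2: L + D ≡ C (mod 10)] column 2 reads L+D+carry(1)=C with L=2, D=3; with digits 1,2,3,4,8 already taken and all letters distinct, the only value for C is 6, so C=6.
Step 7. [col 4: S + J ≡ M (mod 10)] in column 4 we have S+J≡M with carry-in 0; given S=4 and digits 1,2,3,4,6,8 already taken and all letters distinct, that pins M to 9. So M=9.
Step 8. [col 4: S + J ≡ M (mod 10)] column 4: given S=4, M=9, carry-in 0, and digits 1,2,3,4,6,8,9 already taken and all letters distinct, S+J≡M (mod 10) forces J=5, so J=5.
Step 9. [col 5: I + D ≡ B (mod 10)] column 5: given D=3, carry-in 0, and digits 1,2,3,4,5,6,8,9 already taken and all letters distinct, I+D≡B (mod 10) forces I=7, so I=7.
Step 10. [col 5: I + D ≡ B (mod 10)] in column 5 we have I+D≡B with carry-in 0; given I=7, D=3 and digits 1,2,3,4,5,6,7,8,9 already taken and all letters distinct, that pins B to 0. So B=0.

Answer: B=0, C=6, D=3, E=8, I=7, J=5, L=2, M=9, S=4, Y=1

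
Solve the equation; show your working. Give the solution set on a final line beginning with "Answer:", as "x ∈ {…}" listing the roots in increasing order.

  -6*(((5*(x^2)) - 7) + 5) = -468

Step 1. [-6*(((5*(x^2)) - 7) + 5) = -468] LHS = -6·(…); ÷-6 both sides ⇒ div: ((5*(x^2)) - 7) + 5 = 78.
Step 2. [((5*(x^2)) - 7) + 5 = 78] +5 is outermost — subtract 5 both sides. So sub: (5*(x^2)) - 7 = 73.
Step 3. [(5*(x^2)) - 7 = 73] add 7: x sits inside (… - 7) ⇒ sub: 5*(x^2) = 80.
Step 4. [5*(x^2) = 80] leading coefficient 5: divide by 5, so div: x^2 = 16.
Step 5. [x^2 = 16] √ both sides: 16 ≥ 0 gives two branches, so sqrt: x = 4 or -4.

Answer: x ∈ {-4, 4}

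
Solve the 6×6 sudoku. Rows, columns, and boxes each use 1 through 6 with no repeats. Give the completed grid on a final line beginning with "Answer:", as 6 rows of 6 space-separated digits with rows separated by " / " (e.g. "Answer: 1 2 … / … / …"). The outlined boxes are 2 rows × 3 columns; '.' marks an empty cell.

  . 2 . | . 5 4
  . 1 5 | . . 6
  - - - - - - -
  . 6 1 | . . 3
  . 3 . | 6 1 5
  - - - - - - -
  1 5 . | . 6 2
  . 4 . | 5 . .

Step 1. [r6c5∈{3}] only 3 remains possible at r6c5. So r6c5=3.
Step 2. [r4c3∈{2,4}] across col 3, 4 lands solely at r4c3. So r4c3=4.
Step 3. [r6c3∈{2,6}] across col 3, 2 lands solely at r6c3. So r6c3=2.
Step 4. [r1c3∈{3,6}] across col 3, 6 lands solely at r1c3, so r1c3=6.
Step 5. [r1c1∈{3}] r1c1 is down to just 3 ⇒ r1c1=3.
Step 6. [r3c5∈{2,4}] across col 5, 4 lands solely at r3c5. So r3c5=4.
Step 7. [r3c4∈{2}] r3c4 is down to just 2 ⇒ r3c4=2.
Step 8. [r2c1∈{4}] r2c1 has the single candidate 4. So r2c1=4.
Step 9. [r1c4∈{1}] r1c4's peers cover all but 1 ⇒ r1c4=1.
Step 10. [r3c1∈{5}] r3c1 has the single candidate 5, so r3c1=5.
Step 11. [r6c6∈{1}] r6c6 is down to just 1. So r6c6=1.
Step 12. [r5c4∈{4}] only 4 remains possible at r5c4, so r5c4=4.
Step 13. [r2c4∈{3}] r2c4 has the single candidate 3 ⇒ r2c4=3.
Step 14. [r4c1∈{2}] r4c1 is down to just 2. So r4c1=2.
Step 15. [r5c3∈{3}] nothing but 3 survives at r5c3 ⇒ r5c3=3.
Step 16. [r2c5∈{2}] nothing but 2 survives at r2c5 ⇒ r2c5=2.
Step 17. [r6c1∈{6}] r6c1 is down to just 6 ⇒ r6c1=6.

Answer: 3 2 6 1 5 4 / 4 1 5 3 2 6 / 5 6 1 2 4 3 / 2 3 4 6 1 5 / 1 5 3 4 6 2 / 6 4 2 5 3 1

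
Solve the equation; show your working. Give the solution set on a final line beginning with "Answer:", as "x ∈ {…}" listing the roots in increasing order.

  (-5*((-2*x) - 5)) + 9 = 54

Step 1. [(-5*((-2*x) - 5)) + 9 = 54] subtract 9: x sits inside (… + 9). So sub: -5*((-2*x) - 5) = 45.
Step 2. [-5*((-2*x) - 5) = 45] -5 out front; divide by -5, so div: (-2*x) - 5 = -9.
Step 3. [(-2*x) - 5 = -9] add 5: x sits inside (… - 5). So sub: -2*x = -4.
Step 4. [-2*x = -4] leading coefficient -2: divide by -2. So div: x = 2.

Answer: x ∈ {2}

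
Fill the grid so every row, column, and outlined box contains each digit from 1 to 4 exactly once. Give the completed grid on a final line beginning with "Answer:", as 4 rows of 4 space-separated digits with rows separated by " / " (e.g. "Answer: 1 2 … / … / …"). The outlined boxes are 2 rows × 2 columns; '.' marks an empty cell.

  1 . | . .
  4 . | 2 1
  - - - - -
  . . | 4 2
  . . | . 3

Step 1. [r1c2∈{2,3}] in row 1, 2 fits only at r1c2, so r1c2=2.
Step 2. [r3c2∈{1,3}] across row 3, 1 lands solely at r3c2. So r3c2=1.
Step 3. [r1c3∈{3}] r1c3's peers cover all but 3, so r1c3=3.
Step 4. [r4c3∈{1}] only 1 remains possible at r4c3, so r4c3=1.
Step 5. [r2c2∈{3}] only 3 remains possible at r2c2 ⇒ r2c2=3.
Step 6. [r3c1∈{3}] r3c1 has the single candidate 3, so r3c1=3.
Step 7. [r4c2∈{4}] r4c2 has the single candidate 4. So r4c2=4.
Step 8. [r4c1∈{2}] r4c1 is down to just 2 ⇒ r4c1=2.
Step 9. [r1c4∈{4}] r1c4 is down to just 4, so r1c4=4.

Answer: 1 2 3 4 / 4 3 2 1 / 3 1 4 2 / 2 4 1 3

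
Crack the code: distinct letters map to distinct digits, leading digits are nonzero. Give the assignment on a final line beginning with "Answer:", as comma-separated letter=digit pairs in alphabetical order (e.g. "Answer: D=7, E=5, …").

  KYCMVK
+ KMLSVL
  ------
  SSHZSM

Step 1. [col 1: K + L ≡ M (mod 10)] L=2 is one option consistent with column 1 (K + L ≡ M (mod 10), carry-in 0) — take it. So L=2.
Step 2. [col 1: K + L ≡ M (mod 10)] several values work for M in column 1 (K + L ≡ M (mod 10), carry-in 0); try M=6 ⇒ M=6.
Step 3. [col 1: K + L ≡ M (mod 10)] from column 1 (L=2, M=6, carry-in 0, digits 2,6 already taken and all letters distinct): K must equal 4. So K=4.
Step 4. [col 2: V + V ≡ S (mod 10)] column 2 (V + V ≡ S (mod 10), carry-in 0) doesn't pin S yet; pick S=8 and continue ⇒ S=8.
Step 5. [col 2: V + V ≡ S (mod 10)] in column 2 we have V+V≡S with carry-in 0; given S=8 and digits 2,4,6,8 already taken and all letters distinct, that pins V to 9. So V=9.
Step 6. [col 3: M + S ≡ Z (mod 10)] column 3 reads M+S+carry(1)=Z with M=6, S=8; with digits 2,4,6,8,9 already taken and all letters distinct, the only value for Z is 5, so Z=5.
Step 7. [col 4: C + L ≡ H (mod 10)] H=0 is one option consistent with column 4 (C + L ≡ H (mod 10), carry-in 1) — take it. So H=0.
Step 8. [col 4: C + L ≡ H (mod 10)] in column 4 we have C+L≡H with carry-in 1; given L=2, H=0 and digits 0,2,4,5,6,8,9 already taken and all letters distinct, that pins C to 7 ⇒ C=7.
Step 9. [col 5: Y + M ≡ S (mod 10)] in column 5 we have Y+M≡S with carry-in 1; given M=6, S=8 and digits 0,2,4,5,6,7,8,9 already taken and all letters distinct, that pins Y to 1 ⇒ Y=1.

Answer: C=7, H=0, K=4, L=2, M=6, S=8, V=9, Y=1, Z=5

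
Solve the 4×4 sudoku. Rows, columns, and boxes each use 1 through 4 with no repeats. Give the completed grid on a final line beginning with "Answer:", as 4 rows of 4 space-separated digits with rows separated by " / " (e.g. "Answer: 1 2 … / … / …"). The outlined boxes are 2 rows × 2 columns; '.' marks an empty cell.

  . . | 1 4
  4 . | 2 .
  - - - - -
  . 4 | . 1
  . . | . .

Step 1. [r3c1∈{2,3}] row 3 places 2 nowhere but r3c1 ⇒ r3c1=2.
Step 2. [r1c1∈{3}] r1c1 is down to just 3, so r1c1=3.
Step 3. [r4c2∈{1,3}] across col 2, 3 lands solely at r4c2. So r4c2=3.
Step 4. [r4c4∈{2}] nothing but 2 survives at r4c4, so r4c4=2.
Step 5. [r1c2∈{2}] only 2 remains possible at r1c2, so r1c2=2.
Step 6. [r2c4∈{3}] nothing but 3 survives at r2c4. So r2c4=3.
Step 7. [r3c3∈{3}] r3c3 is down to just 3, so r3c3=3.
Step 8. [r4c3∈{4}] nothing but 4 survives at r4c3. So r4c3=4.
Step 9. [r2c2∈{1}] nothing but 1 survives at r2c2 ⇒ r2c2=1.
Step 10. [r4c1∈{1}] only 1 remains possible at r4c1. So r4c1=1.

Answer: 3 2 1 4 / 4 1 2 3 / 2 4 3 1 / 1 3 4 2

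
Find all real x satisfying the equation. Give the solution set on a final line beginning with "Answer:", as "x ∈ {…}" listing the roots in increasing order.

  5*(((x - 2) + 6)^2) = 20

Step 1. [5*(((x - 2) + 6)^2) = 20] divide by the outer 5. So div: ((x - 2) + 6)^2 = 4.
Step 2. [((x - 2) + 6)^2 = 4] 4 ≥ 0, LHS is (·)² — take ±√, so sqrt: (x - 2) + 6 = 2 or -2.
Step 3. [(x - 2) + 6 = 2 or -2] +6 is outermost — subtract 6 both sides ⇒ sub: x - 2 = -4 or -8.
Step 4. [x - 2 = -4 or -8] -2 is outermost — add 2 both sides ⇒ sub: x = -2 or -6.

Answer: x ∈ {-6, -2}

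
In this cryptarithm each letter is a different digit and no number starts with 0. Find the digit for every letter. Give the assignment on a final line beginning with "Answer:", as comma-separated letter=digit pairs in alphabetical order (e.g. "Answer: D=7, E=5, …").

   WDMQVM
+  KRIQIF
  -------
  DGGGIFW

Step 1. [col 1: M + F ≡ W (mod 10)] several values work for F in column 1 (M + F ≡ W (mod 10), carry-in 0); try F=7 ⇒ F=7.
Step 2. [col 1: M + F ≡ W (mod 10)] M=8 is one option consistent with column 1 (M + F ≡ W (mod 10), carry-in 0) — take it. So M=8.
Step 3. [D] adding two 6-digit numbers gives at most 6+1 digits, and here it does — D is that final carry and must be 1. So D=1.
Step 4. [col 1: M + F ≡ W (mod 10)] column 1 reads M+F+carry(0)=W with M=8, F=7; with digits 1,7,8 already taken and all letters distinct, the only value for W is 5. So W=5.
Step 5. [col 2: V + I ≡ F (mod 10)] column 2 (V + I ≡ F (mod 10), carry-in 1) doesn't pin I yet; pick I=6 and continue, so I=6.
Step 6. [col 2: V + I ≡ F (mod 10)] column 2 reads V+I+carry(1)=F with I=6, F=7; with digits 1,5,6,7,8 already taken and all letters distinct, the only value for V is 0 ⇒ V=0.
Step 7. [col 3: Q + Q ≡ I (mod 10)] column 3: given I=6, carry-in 0, and digits 0,1,5,6,7,8 already taken and all letters distinct, Q+Q≡I (mod 10) forces Q=3. So Q=3.
Step 8. [col 4: M + I ≡ G (mod 10)] column 4: given M=8, I=6, carry-in 0, and digits 0,1,3,5,6,7,8 already taken and all letters distinct, M+I≡G (mod 10) forces G=4 ⇒ G=4.
Step 9. [col 5: D + R ≡ G (mod 10)] column 5 reads D+R+carry(1)=G with D=1, G=4; with digits 0,1,3,4,5,6,7,8 already taken and all letters distinct, the only value for R is 2, so R=2.
Step 10. [col 6: W + K ≡ G (mod 10)] column 6: given W=5, G=4, carry-in 0, and digits 0,1,2,3,4,5,6,7,8 already taken and all letters distinct, W+K≡G (mod 10) forces K=9, so K=9.

Answer: D=1, F=7, G=4, I=6, K=9, M=8, Q=3, R=2, V=0, W=5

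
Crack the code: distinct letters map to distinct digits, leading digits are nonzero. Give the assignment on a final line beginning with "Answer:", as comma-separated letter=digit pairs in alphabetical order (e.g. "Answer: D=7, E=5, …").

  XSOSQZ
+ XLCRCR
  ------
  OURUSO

Step 1. [col 1: Z + R ≡ O (mod 10)] column 1 (Z + R ≡ O (mod 10), carry-in 0) doesn't pin Z yet; pick Z=7 and continue ⇒ Z=7.
Step 2. [col 1: Z + R ≡ O (mod 10)] several values work for R in column 1 (Z + R ≡ O (mod 10), carry-in 0); try R=1. So R=1.
Step 3. [col 1: Z + R ≡ O (mod 10)] column 1 reads Z+R+carry(0)=O with Z=7, R=1; with digits 1,7 already taken and all letters distinct, the only value for O is 8, so O=8.
Step 4. [col 2: Q + C ≡ S (mod 10)] no forcing yet in column 2 (carry-in 0); C=3 is free and consistent — try it ⇒ C=3.
Step 5. [col 2: Q + C ≡ S (mod 10)] several values work for S in column 2 (Q + C ≡ S (mod 10), carry-in 0); try S=5 ⇒ S=5.
Step 6. [col 2: Q + C ≡ S (mod 10)] column 2: given C=3, S=5, carry-in 0, and digits 1,3,5,7,8 already taken and all letters distinct, Q+C≡S (mod 10) forces Q=2 ⇒ Q=2.
Step 7. [col 3: S + R ≡ U (mod 10)] column 3 reads S+R+carry(0)=U with S=5, R=1; with digits 1,2,3,5,7,8 already taken and all letters distinct, the only value for U is 6. So U=6.
Step 8. [col 5: S + L ≡ U (mod 10)] in column 5 we have S+L≡U with carry-in 1; given S=5, U=6 and digits 1,2,3,5,6,7,8 already taken and all letters distinct, that pins L to 0, so L=0.
Step 9. [col 6: X + X ≡ O (mod 10)] no forcing yet in column 6 (carry-in 0); X=4 is free and consistent — try it ⇒ X=4.

Answer: C=3, L=0, O=8, Q=2, R=1, S=5, U=6, X=4, Z=7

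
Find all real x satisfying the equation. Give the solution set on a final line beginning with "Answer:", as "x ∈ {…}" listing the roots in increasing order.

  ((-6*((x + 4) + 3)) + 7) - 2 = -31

Step 1. [((-6*((x + 4) + 3)) + 7) - 2 = -31] the outer -2 inverts by adding 2. So sub: (-6*((x + 4) + 3)) + 7 = -29.
Step 2. [(-6*((x + 4) + 3)) + 7 = -29] 7 comes off first (subtract 7), so sub: -6*((x + 4) + 3) = -36.
Step 3. [-6*((x + 4) + 3) = -36] -6·(inner) — divide through by -6 ⇒ div: (x + 4) + 3 = 6.
Step 4. [(x + 4) + 3 = 6] peel the +3: subtract 3 from each side ⇒ sub: x + 4 = 3.
Step 5. [x + 4 = 3] 4 comes off first (subtract 4). So sub: x = -1.

Answer: x ∈ {-1}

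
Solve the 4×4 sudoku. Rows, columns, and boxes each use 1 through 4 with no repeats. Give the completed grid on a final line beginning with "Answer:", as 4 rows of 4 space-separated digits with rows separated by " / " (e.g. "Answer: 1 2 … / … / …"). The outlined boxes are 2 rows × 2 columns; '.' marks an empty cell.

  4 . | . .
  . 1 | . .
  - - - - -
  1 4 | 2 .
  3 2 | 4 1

Step 1. [r2c3∈{3}] r2c3's peers cover all but 3. So r2c3=3.
Step 2. [r2c4∈{2,4}] 4 has one home in row 2: r2c4 ⇒ r2c4=4.
Step 3. [r1c4∈{2}] only 2 remains possible at r1c4 ⇒ r1c4=2.
Step 4. [r1c2∈{3}] only 3 remains possible at r1c2, so r1c2=3.
Step 5. [r3c4∈{3}] nothing but 3 survives at r3c4, so r3c4=3.
Step 6. [r1c3∈{1}] nothing but 1 survives at r1c3 ⇒ r1c3=1.
Step 7. [r2c1∈{2}] r2c1 has the single candidate 2, so r2c1=2.

Answer: 4 3 1 2 / 2 1 3 4 / 1 4 2 3 / 3 2 4 1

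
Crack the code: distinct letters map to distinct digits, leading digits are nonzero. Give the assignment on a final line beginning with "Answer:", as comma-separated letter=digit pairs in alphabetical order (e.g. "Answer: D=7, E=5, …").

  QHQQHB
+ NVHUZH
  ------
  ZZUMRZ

Step 1. [col 1: B + H ≡ Z (mod 10)] several values work for Z in column 1 (B + H ≡ Z (mod 10), carry-in 0); try Z=9 ⇒ Z=9.
Step 2. [col 1: B + H ≡ Z (mod 10)] column 1 (B + H ≡ Z (mod 10), carry-in 0) doesn't pin H yet; pick H=8 and continue ⇒ H=8.
Step 3. [col 1: B + H ≡ Z (mod 10)] column 1 reads B+H+carry(0)=Z with H=8, Z=9; with digits 8,9 already taken and all letters distinct, the only value for B is 1. So B=1.
Step 4. [col 2: H + Z ≡ R (mod 10)] column 2: given H=8, Z=9, carry-in 0, and digits 1,8,9 already taken and all letters distinct, H+Z≡R (mod 10) forces R=7. So R=7.
Step 5. [col 3: Q + U ≡ M (mod 10)] column 3 (Q + U ≡ M (mod 10), carry-in 1) doesn't pin M yet; pick M=2 and continue ⇒ M=2.
Step 6. [col 3: Q + U ≡ M (mod 10)] column 3 (Q + U ≡ M (mod 10), carry-in 1) doesn't pin Q yet; pick Q=6 and continue, so Q=6.
Step 7. [col 3: Q + U ≡ M (mod 10)] column 3 reads Q+U+carry(1)=M with Q=6, M=2; with digits 1,2,6,7,8,9 already taken and all letters distinct, the only value for U is 5, so U=5.
Step 8. [col 5: H + V ≡ Z (mod 10)] column 5 reads H+V+carry(1)=Z with H=8, Z=9; with digits 1,2,5,6,7,8,9 already taken and all letters distinct, the only value for V is 0. So V=0.
Step 9. [col 6: Q + N ≡ Z (mod 10)] from column 6 (Q=6, Z=9, carry-in 0, digits 0,1,2,5,6,7,8,9 already taken and all letters distinct): N must equal 3, so N=3.

Answer: B=1, H=8, M=2, N=3, Q=6, R=7, U=5, V=0, Z=9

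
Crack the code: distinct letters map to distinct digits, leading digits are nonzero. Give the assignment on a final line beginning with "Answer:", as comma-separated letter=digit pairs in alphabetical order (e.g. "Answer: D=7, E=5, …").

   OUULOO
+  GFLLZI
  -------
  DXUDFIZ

Step 1. [col 1: O + I ≡ Z (mod 10)] O=5 is one option consistent with column 1 (O + I ≡ Z (mod 10), carry-in 0) — take it, so O=5.
Step 2. [col 1: O + I ≡ Z (mod 10)] Z=8 is one option consistent with column 1 (O + I ≡ Z (mod 10), carry-in 0) — take it. So Z=8.
Step 3. [col 1: O + I ≡ Z (mod 10)] from column 1 (O=5, Z=8, carry-in 0, digits 5,8 already taken and all letters distinct): I must equal 3 ⇒ I=3.
Step 4. [D] the sum has 7 digits but both addends have 6; that extra leading digit D is the final carry, namely 1. So D=1.
Step 5. [col 3: L + L ≡ F (mod 10)] column 3 reads L+L+carry(1)=F with nothing yet; with digits 1,3,5,8 already taken and all letters distinct, the only value for F is 9, so F=9.
Step 6. [col 3: L + L ≡ F (mod 10)] from column 3 (F=9, carry-in 1, digits 1,3,5,8,9 already taken and all letters distinct): L must equal 4 ⇒ L=4.
Step 7. [col 4: U + L ≡ D (mod 10)] in column 4 we have U+L≡D with carry-in 0; given L=4, D=1 and digits 1,3,4,5,8,9 already taken and all letters distinct, that pins U to 7, so U=7.
Step 8. [col 6: O + G ≡ X (mod 10)] several values work for G in column 6 (O + G ≡ X (mod 10), carry-in 1); try G=6 ⇒ G=6.
Step 9. [col 6: O + G ≡ X (mod 10)] column 6: given O=5, G=6, carry-in 1, and digits 1,3,4,5,6,7,8,9 already taken and all letters distinct, O+G≡X (mod 10) forces X=2, so X=2.

Answer: D=1, F=9, G=6, I=3, L=4, O=5, U=7, X=2, Z=8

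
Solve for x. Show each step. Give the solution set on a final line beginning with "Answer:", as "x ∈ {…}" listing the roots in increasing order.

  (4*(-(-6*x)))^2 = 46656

Step 1. [(4*(-(-6*x)))^2 = 46656] 46656 ≥ 0, LHS is (·)² — take ±√. So sqrt: 4*(-(-6*x)) = 216 or -216.
Step 2. [4*(-(-6*x)) = 216 or -216] LHS = 4·(…); ÷4 both sides. So div: -(-6*x) = 54 or -54.
Step 3. [-(-6*x) = 54 or -54] LHS negated; negate both sides, so neg: -6*x = -54 or 54.
Step 4. [-6*x = -54 or 54] leading coefficient -6: divide by -6. So div: x = 9 or -9.

Answer: x ∈ {-9, 9}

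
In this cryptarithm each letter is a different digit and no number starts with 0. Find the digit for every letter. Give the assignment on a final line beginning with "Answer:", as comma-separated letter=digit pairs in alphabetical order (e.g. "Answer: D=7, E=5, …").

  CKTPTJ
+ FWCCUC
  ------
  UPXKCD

Step 1. [col 1: J + C ≡ D (mod 10)] C=1 is one option consistent with column 1 (J + C ≡ D (mod 10), carry-in 0) — take it, so C=1.
Step 2. [col 1: J + C ≡ D (mod 10)] column 1 (J + C ≡ D (mod 10), carry-in 0) doesn't pin D yet; pick D=0 and continue ⇒ D=0.
Step 3. [col 1: J + C ≡ D (mod 10)] column 1 reads J+C+carry(0)=D with C=1, D=0; with digits 0,1 already taken and all letters distinct, the only value for J is 9. So J=9.
Step 4. [col 2: T + U ≡ C (mod 10)] U=4 is one option consistent with column 2 (T + U ≡ C (mod 10), carry-in 1) — take it, so U=4.
Step 5. [col 2: T + U ≡ C (mod 10)] column 2: given U=4, C=1, carry-in 1, and digits 0,1,4,9 already taken and all letters distinct, T+U≡C (mod 10) forces T=6, so T=6.
Step 6. [col 3: P + C ≡ K (mod 10)] no forcing yet in column 3 (carry-in 1); P=3 is free and consistent — try it ⇒ P=3.
Step 7. [col 3: P + C ≡ K (mod 10)] column 3: given P=3, C=1, carry-in 1, and digits 0,1,3,4,6,9 already taken and all letters distinct, P+C≡K (mod 10) forces K=5 ⇒ K=5.
Step 8. [col 4: T + C ≡ X (mod 10)] column 4 reads T+C+carry(0)=X with T=6, C=1; with digits 0,1,3,4,5,6,9 already taken and all letters distinct, the only value for X is 7, so X=7.
Step 9. [col 5: K + W ≡ P (mod 10)] in column 5 we have K+W≡P with carry-in 0; given K=5, P=3 and digits 0,1,3,4,5,6,7,9 already taken and all letters distinct, that pins W to 8 ⇒ W=8.
Step 10. [col 6: C + F ≡ U (mod 10)] column 6 reads C+F+carry(1)=U with C=1, U=4; with digits 0,1,3,4,5,6,7,8,9 already taken and all letters distinct, the only value for F is 2. So F=2.

Answer: C=1, D=0, F=2, J=9, K=5, P=3, T=6, U=4, W=8, X=7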